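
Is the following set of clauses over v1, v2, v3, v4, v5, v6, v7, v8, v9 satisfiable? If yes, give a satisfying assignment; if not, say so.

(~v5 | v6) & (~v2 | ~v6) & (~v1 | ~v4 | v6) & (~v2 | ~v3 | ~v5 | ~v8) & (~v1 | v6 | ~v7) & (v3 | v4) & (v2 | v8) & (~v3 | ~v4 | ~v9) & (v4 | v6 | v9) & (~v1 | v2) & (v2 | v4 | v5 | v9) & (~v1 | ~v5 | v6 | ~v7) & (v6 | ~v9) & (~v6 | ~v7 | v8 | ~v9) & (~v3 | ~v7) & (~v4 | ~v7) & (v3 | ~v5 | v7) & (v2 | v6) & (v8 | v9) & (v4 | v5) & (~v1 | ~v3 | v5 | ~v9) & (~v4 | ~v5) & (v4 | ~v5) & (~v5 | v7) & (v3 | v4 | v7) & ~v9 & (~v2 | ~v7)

Unit clause (~v9) forces v9 = False.
In (v8 | v9) only v8 is left, so v8 = True.
Try v1 = True:
  (~v1 | v2) forces v2 = True.
  (~v2 | ~v6) forces v6 = False.
  (~v5 | v6) forces v5 = False.
  (~v1 | ~v4 | v6) forces v4 = False.
  clause (v4 | v6 | v9) is falsified — backtrack.
So v1 = False.
Set v2 = True.
  then (~v2 | ~v6) forces v6 = False.
  then (v4 | v6 | v9) forces v4 = True.
  then (~v4 | ~v7) forces v7 = False.
  then (~v4 | ~v5) forces v5 = False.
Set v3 = True.
All clauses satisfied.

v1 = False; v2 = True; v3 = True; v4 = True; v5 = False; v6 = False; v7 = False; v8 = True; v9 = False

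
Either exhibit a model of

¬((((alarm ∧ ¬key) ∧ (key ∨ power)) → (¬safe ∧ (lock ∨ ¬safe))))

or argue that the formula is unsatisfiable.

power=T, key=F, safe=T, lock=F, alarm=T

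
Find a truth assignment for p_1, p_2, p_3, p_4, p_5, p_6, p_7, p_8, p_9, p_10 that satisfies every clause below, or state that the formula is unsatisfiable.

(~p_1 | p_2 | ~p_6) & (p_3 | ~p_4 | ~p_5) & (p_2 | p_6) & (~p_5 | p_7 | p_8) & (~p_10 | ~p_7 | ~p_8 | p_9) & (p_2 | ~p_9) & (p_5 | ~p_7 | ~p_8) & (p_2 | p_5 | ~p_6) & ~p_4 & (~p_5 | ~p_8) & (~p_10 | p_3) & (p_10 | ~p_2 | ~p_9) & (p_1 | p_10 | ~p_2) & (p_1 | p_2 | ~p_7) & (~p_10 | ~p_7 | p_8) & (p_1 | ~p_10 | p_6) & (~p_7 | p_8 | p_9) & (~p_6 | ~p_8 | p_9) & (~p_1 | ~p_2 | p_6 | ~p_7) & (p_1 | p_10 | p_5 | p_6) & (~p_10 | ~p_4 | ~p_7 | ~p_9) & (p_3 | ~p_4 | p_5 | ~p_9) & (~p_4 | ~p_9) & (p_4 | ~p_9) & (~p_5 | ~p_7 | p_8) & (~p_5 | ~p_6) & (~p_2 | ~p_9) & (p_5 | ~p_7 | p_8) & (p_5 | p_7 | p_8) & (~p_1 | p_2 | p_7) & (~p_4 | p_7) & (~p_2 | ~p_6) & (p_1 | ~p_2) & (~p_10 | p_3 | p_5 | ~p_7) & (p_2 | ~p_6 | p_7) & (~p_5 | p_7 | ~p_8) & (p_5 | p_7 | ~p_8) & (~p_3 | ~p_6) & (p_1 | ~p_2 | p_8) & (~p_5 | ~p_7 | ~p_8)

Case p_8 = True:
  (~p_4) forces p_4 = False.
  (~p_5 | ~p_8) forces p_5 = False.
  (p_5 | ~p_7 | ~p_8) forces p_7 = False.
  Clause (p_5 | p_7 | ~p_8) is falsified — contradiction.
Case p_8 = False:
  (~p_4) forces p_4 = False.
  (p_4 | ~p_9) forces p_9 = False.
  (~p_7 | p_8 | p_9) forces p_7 = False.
  (~p_5 | p_7 | p_8) forces p_5 = False.
  Clause (p_5 | p_7 | p_8) is falsified — contradiction.
Both cases fail, so the formula is unsatisfiable.

Unsatisfiable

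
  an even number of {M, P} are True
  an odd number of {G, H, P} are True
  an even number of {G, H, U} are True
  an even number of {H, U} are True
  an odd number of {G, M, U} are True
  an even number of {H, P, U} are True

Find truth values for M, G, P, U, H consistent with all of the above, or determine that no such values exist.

M: False, G: False, P: False, U: True, H: True

{M, P}: 0 true → even ✓
{G, H, P}: 1 true → odd ✓
{G, H, U}: 2 true → even ✓
{H, U}: 2 true → even ✓
{G, M, U}: 1 true → odd ✓
{H, P, U}: 2 true → even ✓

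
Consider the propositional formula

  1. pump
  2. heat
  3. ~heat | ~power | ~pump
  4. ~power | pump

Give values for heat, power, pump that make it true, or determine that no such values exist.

heat = True; power = False; pump = True

Unit clause (pump) forces pump = True.
Unit clause (heat) forces heat = True.
In (~heat | ~power | ~pump) only ~power is left, so power = False.
Check each clause:
  (pump): pump holds.
  (heat): heat holds.
  (~heat | ~power | ~pump): ~power holds.
  (~power | pump): ~power holds.
All clauses satisfied.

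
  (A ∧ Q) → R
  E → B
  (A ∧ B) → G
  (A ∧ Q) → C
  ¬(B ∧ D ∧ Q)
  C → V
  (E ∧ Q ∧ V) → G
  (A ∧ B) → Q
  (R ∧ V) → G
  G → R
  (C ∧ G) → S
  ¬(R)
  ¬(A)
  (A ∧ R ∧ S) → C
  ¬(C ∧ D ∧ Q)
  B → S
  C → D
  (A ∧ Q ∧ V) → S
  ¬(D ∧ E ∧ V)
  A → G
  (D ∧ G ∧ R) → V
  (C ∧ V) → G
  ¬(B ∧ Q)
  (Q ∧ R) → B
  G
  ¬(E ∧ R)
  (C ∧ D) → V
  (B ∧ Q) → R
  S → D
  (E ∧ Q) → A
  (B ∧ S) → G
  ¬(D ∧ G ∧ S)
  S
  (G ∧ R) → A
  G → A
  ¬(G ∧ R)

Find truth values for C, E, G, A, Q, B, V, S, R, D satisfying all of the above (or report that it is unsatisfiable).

Case G = True:
  (A ∨ ¬G) forces A = True.
  Clause (¬A) is falsified — contradiction.
Case G = False:
  Clause (G) is falsified — contradiction.
Both cases fail, so the formula is unsatisfiable.

Unsatisfiable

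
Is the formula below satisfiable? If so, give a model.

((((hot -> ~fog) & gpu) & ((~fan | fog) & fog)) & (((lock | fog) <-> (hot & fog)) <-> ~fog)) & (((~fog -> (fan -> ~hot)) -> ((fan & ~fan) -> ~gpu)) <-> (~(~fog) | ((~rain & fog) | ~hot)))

lock = False, hot = False, rain = False, gpu = True, fog = True, fan = False

  (((hot -> ~fog) & gpu) & ((~fan | fog) & fog)) & (((lock | fog) <-> (hot & fog)) <-> ~fog) = True
    ((hot -> ~fog) & gpu) & ((~fan | fog) & fog) = True
      (hot -> ~fog) & gpu = True
        hot -> ~fog = True
          ~fog = False
      (~fan | fog) & fog = True
        ~fan | fog = True
          ~fan = True
    ((lock | fog) <-> (hot & fog)) <-> ~fog = True
      (lock | fog) <-> (hot & fog) = False
        lock | fog = True
        hot & fog = False
      ~fog = False
  ((~fog -> (fan -> ~hot)) -> ((fan & ~fan) -> ~gpu)) <-> (~(~fog) | ((~rain & fog) | ~hot)) = True
    (~fog -> (fan -> ~hot)) -> ((fan & ~fan) -> ~gpu) = True
      ~fog -> (fan -> ~hot) = True
        ~fog = False
        fan -> ~hot = True
          ~hot = True
      (fan & ~fan) -> ~gpu = True
        fan & ~fan = False
          ~fan = True
        ~gpu = False
    ~(~fog) | ((~rain & fog) | ~hot) = True
      ~(~fog) = True
        ~fog = False
      (~rain & fog) | ~hot = True
        ~rain & fog = True
          ~rain = True
        ~hot = True
Both conjuncts True, so the formula holds.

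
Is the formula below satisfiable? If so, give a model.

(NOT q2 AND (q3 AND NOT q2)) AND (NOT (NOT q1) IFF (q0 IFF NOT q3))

q0: True; q1: False; q2: False; q3: True

  NOT q2 AND (q3 AND NOT q2) = True
    NOT q2 = True
    q3 AND NOT q2 = True
      NOT q2 = True
  NOT (NOT q1) IFF (q0 IFF NOT q3) = True
    NOT (NOT q1) = False
      NOT q1 = True
    q0 IFF NOT q3 = False
      NOT q3 = False
Both conjuncts True, so the formula holds.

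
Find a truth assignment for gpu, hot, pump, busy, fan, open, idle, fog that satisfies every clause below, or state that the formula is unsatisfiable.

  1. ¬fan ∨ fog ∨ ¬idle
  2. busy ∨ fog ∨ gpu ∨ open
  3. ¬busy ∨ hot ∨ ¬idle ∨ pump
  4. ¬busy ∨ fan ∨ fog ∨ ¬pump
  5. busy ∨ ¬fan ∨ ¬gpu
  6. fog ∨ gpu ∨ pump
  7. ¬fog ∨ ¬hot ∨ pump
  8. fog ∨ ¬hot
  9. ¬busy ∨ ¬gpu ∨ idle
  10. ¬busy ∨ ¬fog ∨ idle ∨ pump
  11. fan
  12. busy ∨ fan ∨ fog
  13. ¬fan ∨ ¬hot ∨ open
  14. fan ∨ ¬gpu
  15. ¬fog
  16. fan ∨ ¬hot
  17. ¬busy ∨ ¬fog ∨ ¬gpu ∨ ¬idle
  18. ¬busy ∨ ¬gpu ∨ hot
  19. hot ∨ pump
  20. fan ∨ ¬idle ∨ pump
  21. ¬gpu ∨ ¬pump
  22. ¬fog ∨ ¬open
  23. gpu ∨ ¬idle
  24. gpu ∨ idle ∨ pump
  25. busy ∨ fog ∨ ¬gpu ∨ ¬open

Unit clause (fan) forces fan = True.
Unit clause (¬fog) forces fog = False.
In (¬fan ∨ fog ∨ ¬idle) only ¬idle is left, so idle = False.
In (fog ∨ ¬hot) only ¬hot is left, so hot = False.
In (hot ∨ pump) only pump is left, so pump = True.
In (¬gpu ∨ ¬pump) only ¬gpu is left, so gpu = False.
Set busy = True.
Set open = False.
All clauses satisfied.

gpu = False, hot = False, pump = True, busy = True, fan = True, open = False, idle = False, fog = False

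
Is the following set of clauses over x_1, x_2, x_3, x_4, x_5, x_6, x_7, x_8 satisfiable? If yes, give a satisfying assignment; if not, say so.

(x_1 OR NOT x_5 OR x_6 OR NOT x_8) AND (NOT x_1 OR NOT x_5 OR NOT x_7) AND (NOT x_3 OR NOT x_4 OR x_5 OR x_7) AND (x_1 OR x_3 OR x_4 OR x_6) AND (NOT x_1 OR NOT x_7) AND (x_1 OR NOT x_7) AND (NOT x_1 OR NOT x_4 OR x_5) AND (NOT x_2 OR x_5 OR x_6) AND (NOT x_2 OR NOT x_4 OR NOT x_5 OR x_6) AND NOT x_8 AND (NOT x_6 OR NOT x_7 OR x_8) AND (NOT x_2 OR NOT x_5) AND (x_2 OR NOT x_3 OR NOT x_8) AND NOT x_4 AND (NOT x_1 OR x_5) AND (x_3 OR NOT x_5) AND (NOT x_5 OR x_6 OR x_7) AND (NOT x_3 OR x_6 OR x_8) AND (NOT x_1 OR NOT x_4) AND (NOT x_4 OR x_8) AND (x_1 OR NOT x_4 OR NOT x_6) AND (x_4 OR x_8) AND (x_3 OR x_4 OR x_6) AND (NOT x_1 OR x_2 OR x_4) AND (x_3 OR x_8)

No satisfying assignment exists.

Case x_4 = True:
  Clause (NOT x_4) is falsified — contradiction.
Case x_4 = False:
  (NOT x_8) forces x_8 = False.
  Clause (x_4 OR x_8) is falsified — contradiction.
Both cases fail, so the formula is unsatisfiable.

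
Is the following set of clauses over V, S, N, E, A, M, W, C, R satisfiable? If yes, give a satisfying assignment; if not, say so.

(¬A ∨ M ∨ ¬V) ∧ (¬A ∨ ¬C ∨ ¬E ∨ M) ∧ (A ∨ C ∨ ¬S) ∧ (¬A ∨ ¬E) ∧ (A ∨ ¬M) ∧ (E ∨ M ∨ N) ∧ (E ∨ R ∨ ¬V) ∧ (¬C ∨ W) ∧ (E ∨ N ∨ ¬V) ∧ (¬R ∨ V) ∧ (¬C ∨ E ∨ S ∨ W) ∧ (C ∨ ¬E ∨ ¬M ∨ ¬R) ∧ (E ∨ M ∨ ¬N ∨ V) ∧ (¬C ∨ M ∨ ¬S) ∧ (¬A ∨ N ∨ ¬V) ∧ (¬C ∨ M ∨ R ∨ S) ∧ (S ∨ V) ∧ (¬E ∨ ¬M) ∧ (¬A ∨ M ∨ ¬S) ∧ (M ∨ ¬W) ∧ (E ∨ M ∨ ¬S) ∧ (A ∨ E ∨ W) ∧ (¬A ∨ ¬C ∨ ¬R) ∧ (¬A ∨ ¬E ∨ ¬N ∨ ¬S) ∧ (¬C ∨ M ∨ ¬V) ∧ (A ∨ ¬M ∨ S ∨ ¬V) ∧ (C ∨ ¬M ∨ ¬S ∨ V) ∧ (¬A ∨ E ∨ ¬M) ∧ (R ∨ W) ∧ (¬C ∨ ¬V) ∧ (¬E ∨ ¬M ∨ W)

Set V = True.
  then (¬C ∨ ¬V) forces C = False.
Try S = True:
  (A ∨ C ∨ ¬S) forces A = True.
  (¬A ∨ M ∨ ¬V) forces M = True.
  (¬A ∨ ¬E) forces E = False.
  clause (¬A ∨ E ∨ ¬M) is falsified — backtrack.
So S = False.
Set N = False.
  then (E ∨ N ∨ ¬V) forces E = True.
  then (¬A ∨ N ∨ ¬V) forces A = False.
  then (¬E ∨ ¬M) forces M = False.
  then (M ∨ ¬W) forces W = False.
  then (R ∨ W) forces R = True.
All clauses satisfied.

V=T, S=F, N=F, E=T, A=F, M=F, W=F, C=F, R=T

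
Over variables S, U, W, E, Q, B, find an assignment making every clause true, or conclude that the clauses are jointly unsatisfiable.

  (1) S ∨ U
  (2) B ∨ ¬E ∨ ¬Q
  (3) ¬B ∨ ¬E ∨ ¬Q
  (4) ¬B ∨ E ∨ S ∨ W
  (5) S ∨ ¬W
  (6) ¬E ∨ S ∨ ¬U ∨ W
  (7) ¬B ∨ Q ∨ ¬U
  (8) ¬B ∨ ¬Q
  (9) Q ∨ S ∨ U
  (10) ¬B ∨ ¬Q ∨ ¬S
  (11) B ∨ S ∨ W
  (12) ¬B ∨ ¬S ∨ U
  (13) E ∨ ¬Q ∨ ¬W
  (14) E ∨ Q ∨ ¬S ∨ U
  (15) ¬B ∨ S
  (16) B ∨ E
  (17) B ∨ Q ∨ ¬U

Set S = True.
Set U = False.
  then (¬B ∨ ¬S ∨ U) forces B = False.
  then (B ∨ E) forces E = True.
  then (B ∨ ¬E ∨ ¬Q) forces Q = False.
Set W = True.
All clauses satisfied.

S = True, U = False, W = True, E = True, Q = False, B = False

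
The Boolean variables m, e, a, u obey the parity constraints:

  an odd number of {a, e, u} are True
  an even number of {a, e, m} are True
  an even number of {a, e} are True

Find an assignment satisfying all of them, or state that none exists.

m = False, e = True, a = True, u = True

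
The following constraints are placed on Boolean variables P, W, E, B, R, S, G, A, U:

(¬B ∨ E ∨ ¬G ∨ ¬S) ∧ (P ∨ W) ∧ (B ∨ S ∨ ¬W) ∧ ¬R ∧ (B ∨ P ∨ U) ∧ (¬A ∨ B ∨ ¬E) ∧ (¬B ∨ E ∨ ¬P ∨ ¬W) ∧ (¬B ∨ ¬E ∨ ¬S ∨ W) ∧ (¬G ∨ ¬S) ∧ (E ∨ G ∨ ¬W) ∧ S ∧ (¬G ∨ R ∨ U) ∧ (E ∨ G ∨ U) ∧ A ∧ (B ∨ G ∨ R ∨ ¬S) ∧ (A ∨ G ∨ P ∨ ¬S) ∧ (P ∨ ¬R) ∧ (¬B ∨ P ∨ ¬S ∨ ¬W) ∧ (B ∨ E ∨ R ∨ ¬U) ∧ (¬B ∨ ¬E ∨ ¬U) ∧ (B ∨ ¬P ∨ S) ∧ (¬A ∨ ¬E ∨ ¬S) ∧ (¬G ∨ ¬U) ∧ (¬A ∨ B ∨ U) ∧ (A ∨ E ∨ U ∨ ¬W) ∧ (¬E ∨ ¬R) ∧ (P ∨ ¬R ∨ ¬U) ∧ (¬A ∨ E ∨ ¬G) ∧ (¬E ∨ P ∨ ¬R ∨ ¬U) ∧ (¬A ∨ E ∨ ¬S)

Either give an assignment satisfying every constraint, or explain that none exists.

Case R = True:
  Clause (¬R) is falsified — contradiction.
Case R = False:
  (S) forces S = True.
  (¬G ∨ ¬S) forces G = False.
  (A) forces A = True.
  (B ∨ G ∨ R ∨ ¬S) forces B = True.
  (¬A ∨ ¬E ∨ ¬S) forces E = False.
  Clause (¬A ∨ E ∨ ¬S) is falsified — contradiction.
Both cases fail, so the formula is unsatisfiable.

No satisfying assignment exists.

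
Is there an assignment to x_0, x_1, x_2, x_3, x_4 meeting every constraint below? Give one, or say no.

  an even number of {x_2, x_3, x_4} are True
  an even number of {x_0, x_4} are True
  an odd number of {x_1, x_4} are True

x_0 = False, x_1 = True, x_2 = False, x_3 = False, x_4 = False

{x_2, x_3, x_4}: 0 true → even ✓
{x_0, x_4}: 0 true → even ✓
{x_1, x_4}: 1 true → odd ✓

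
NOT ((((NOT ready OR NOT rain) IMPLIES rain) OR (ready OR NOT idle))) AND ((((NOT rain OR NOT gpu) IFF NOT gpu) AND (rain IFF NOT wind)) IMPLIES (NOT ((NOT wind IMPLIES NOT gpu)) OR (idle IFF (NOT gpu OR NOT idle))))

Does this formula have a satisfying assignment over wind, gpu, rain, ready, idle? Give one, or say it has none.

wind = False, gpu = False, rain = False, ready = False, idle = True

  NOT ((((NOT ready OR NOT rain) IMPLIES rain) OR (ready OR NOT idle))) = True
    ((NOT ready OR NOT rain) IMPLIES rain) OR (ready OR NOT idle) = False
      (NOT ready OR NOT rain) IMPLIES rain = False
        NOT ready OR NOT rain = True
          NOT ready = True
          NOT rain = True
      ready OR NOT idle = False
        NOT idle = False
  (((NOT rain OR NOT gpu) IFF NOT gpu) AND (rain IFF NOT wind)) IMPLIES (NOT ((NOT wind IMPLIES NOT gpu)) OR (idle IFF (NOT gpu OR NOT idle))) = True
    ((NOT rain OR NOT gpu) IFF NOT gpu) AND (rain IFF NOT wind) = False
      (NOT rain OR NOT gpu) IFF NOT gpu = True
        NOT rain OR NOT gpu = True
          NOT rain = True
          NOT gpu = True
        NOT gpu = True
      rain IFF NOT wind = False
        NOT wind = True
    NOT ((NOT wind IMPLIES NOT gpu)) OR (idle IFF (NOT gpu OR NOT idle)) = True
      NOT ((NOT wind IMPLIES NOT gpu)) = False
        NOT wind IMPLIES NOT gpu = True
          NOT wind = True
          NOT gpu = True
      idle IFF (NOT gpu OR NOT idle) = True
        NOT gpu OR NOT idle = True
          NOT gpu = True
          NOT idle = False
Both conjuncts True, so the formula holds.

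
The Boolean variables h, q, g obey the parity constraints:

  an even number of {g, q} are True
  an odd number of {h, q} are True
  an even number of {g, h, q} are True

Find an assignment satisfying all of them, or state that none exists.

h = False, q = True, g = True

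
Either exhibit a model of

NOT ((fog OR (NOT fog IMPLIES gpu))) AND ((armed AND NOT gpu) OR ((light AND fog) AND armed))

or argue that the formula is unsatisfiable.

fog: False, light: False, gpu: False, armed: True

  NOT ((fog OR (NOT fog IMPLIES gpu))) = True
    fog OR (NOT fog IMPLIES gpu) = False
      NOT fog IMPLIES gpu = False
        NOT fog = True
  (armed AND NOT gpu) OR ((light AND fog) AND armed) = True
    armed AND NOT gpu = True
      NOT gpu = True
    (light AND fog) AND armed = False
      light AND fog = False
Both conjuncts True, so the formula holds.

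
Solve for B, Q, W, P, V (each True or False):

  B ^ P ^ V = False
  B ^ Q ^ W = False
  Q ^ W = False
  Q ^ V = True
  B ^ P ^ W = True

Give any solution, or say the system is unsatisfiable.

B = False, Q = True, W = True, P = False, V = False

B ^ P ^ V = F ^ F ^ F = False ✓
B ^ Q ^ W = F ^ T ^ T = False ✓
Q ^ W = T ^ T = False ✓
Q ^ V = T ^ F = True ✓
B ^ P ^ W = F ^ F ^ T = True ✓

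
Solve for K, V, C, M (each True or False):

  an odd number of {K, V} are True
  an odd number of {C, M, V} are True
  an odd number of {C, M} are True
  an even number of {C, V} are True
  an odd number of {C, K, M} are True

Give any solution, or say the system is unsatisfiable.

Adding constraints 1, 2, 5 mod 2: every variable appears an even number of times on the left, so the left side is 0.
But the right sides sum to 1 (mod 2). 0 ≠ 1 — the system is inconsistent.

Unsatisfiable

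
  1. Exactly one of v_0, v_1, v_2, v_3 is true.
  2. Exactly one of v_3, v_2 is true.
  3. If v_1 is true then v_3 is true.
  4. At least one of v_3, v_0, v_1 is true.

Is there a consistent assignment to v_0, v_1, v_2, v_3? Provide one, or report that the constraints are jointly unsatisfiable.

v_0 = False, v_1 = False, v_2 = False, v_3 = True

  (1) {v_0, v_1, v_2, v_3}: 1 true — exactly one ✓
  (2) {v_3, v_2}: 1 true — exactly one ✓
  (3) v_1=F ⇒ v_3: vacuous ✓
  (4) {v_3, v_0, v_1}: 1 true — at least one ✓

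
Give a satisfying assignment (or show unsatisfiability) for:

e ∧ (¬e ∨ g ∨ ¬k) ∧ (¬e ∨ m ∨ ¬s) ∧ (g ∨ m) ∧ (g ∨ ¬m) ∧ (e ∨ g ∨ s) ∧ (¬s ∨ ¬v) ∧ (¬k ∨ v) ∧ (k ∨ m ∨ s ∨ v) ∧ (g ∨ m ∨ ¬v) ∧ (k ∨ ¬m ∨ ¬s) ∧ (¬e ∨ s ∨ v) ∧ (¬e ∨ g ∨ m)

v = True, e = True, k = False, s = False, g = True, m = True

Unit clause (e) forces e = True.
Set v = True.
  then (¬s ∨ ¬v) forces s = False.
Set k = False.
Set g = True.
Set m = True.
All clauses satisfied.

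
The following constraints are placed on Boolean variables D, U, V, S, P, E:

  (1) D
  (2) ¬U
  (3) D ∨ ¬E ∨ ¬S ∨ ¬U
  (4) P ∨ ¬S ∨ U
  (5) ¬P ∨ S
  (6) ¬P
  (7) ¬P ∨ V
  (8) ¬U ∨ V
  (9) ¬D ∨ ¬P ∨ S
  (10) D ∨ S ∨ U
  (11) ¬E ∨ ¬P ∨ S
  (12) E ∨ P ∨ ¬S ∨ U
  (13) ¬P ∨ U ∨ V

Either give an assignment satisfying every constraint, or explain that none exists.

D=T, U=F, V=F, S=F, P=F, E=T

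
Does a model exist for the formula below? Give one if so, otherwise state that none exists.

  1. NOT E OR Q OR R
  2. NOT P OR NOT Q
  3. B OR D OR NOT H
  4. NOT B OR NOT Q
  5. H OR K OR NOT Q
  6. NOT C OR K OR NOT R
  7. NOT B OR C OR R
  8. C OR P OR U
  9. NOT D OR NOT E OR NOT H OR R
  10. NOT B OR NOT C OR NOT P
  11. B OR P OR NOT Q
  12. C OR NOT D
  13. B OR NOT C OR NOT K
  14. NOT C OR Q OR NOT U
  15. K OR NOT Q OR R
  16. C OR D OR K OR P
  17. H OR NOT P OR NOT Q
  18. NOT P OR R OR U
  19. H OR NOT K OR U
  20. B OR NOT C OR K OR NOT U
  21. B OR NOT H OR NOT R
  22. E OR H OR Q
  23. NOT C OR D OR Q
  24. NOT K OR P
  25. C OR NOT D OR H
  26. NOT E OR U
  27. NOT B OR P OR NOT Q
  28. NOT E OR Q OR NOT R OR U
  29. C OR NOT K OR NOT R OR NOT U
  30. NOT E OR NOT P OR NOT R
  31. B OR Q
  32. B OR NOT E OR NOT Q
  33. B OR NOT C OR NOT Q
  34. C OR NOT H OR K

Set E = False.
Set P = False.
  then (NOT K OR P) forces K = False.
Try H = False:
  (H OR K OR NOT Q) forces Q = False.
  clause (E OR H OR Q) is falsified — backtrack.
So H = True.
  then (C OR NOT H OR K) forces C = True.
  then (NOT C OR K OR NOT R) forces R = False.
  then (K OR NOT Q OR R) forces Q = False.
  then (NOT C OR D OR Q) forces D = True.
  then (B OR Q) forces B = True.
  then (NOT C OR Q OR NOT U) forces U = False.
All clauses satisfied.

E: False, P: False, H: True, D: True, K: False, R: False, C: True, Q: False, B: True, U: False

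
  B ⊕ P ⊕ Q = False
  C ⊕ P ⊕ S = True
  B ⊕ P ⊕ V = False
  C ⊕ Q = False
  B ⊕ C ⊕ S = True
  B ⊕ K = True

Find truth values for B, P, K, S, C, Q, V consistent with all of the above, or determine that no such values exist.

B = False, P = False, K = True, S = True, C = False, Q = False, V = False

B ⊕ P ⊕ Q = F ⊕ F ⊕ F = False ✓
C ⊕ P ⊕ S = F ⊕ F ⊕ T = True ✓
B ⊕ P ⊕ V = F ⊕ F ⊕ F = False ✓
C ⊕ Q = F ⊕ F = False ✓
B ⊕ C ⊕ S = F ⊕ F ⊕ T = True ✓
B ⊕ K = F ⊕ T = True ✓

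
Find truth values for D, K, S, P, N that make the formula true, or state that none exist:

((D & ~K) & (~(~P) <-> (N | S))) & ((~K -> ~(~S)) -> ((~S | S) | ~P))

D = True; K = False; S = False; P = True; N = True

  (D & ~K) & (~(~P) <-> (N | S)) = True
    D & ~K = True
      ~K = True
    ~(~P) <-> (N | S) = True
      ~(~P) = True
        ~P = False
      N | S = True
  (~K -> ~(~S)) -> ((~S | S) | ~P) = True
    ~K -> ~(~S) = False
      ~K = True
      ~(~S) = False
        ~S = True
    (~S | S) | ~P = True
      ~S | S = True
        ~S = True
      ~P = False
Both conjuncts True, so the formula holds.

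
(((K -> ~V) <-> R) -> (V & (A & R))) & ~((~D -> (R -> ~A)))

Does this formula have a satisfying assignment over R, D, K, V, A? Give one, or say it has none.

R: True, D: False, K: True, V: True, A: True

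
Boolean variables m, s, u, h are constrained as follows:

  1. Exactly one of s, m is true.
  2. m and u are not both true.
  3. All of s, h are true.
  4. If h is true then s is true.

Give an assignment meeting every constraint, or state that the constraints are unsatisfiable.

m = False, s = True, u = False, h = True

  (1) {s, m}: 1 true — exactly one ✓
  (2) m=F, u=F — not both ✓
  (3) {s, h}: all 2 true ✓
  (4) h=T ⇒ s: T ✓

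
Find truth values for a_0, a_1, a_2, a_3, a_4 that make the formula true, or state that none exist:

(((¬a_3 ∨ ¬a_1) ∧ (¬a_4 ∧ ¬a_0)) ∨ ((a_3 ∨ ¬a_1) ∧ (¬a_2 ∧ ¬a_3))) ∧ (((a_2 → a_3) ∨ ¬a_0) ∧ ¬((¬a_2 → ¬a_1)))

a_0: False, a_1: True, a_2: False, a_3: False, a_4: False

  ((¬a_3 ∨ ¬a_1) ∧ (¬a_4 ∧ ¬a_0)) ∨ ((a_3 ∨ ¬a_1) ∧ (¬a_2 ∧ ¬a_3)) = True
    (¬a_3 ∨ ¬a_1) ∧ (¬a_4 ∧ ¬a_0) = True
      ¬a_3 ∨ ¬a_1 = True
        ¬a_3 = True
        ¬a_1 = False
      ¬a_4 ∧ ¬a_0 = True
        ¬a_4 = True
        ¬a_0 = True
    (a_3 ∨ ¬a_1) ∧ (¬a_2 ∧ ¬a_3) = False
      a_3 ∨ ¬a_1 = False
        ¬a_1 = False
      ¬a_2 ∧ ¬a_3 = True
        ¬a_2 = True
        ¬a_3 = True
  ((a_2 → a_3) ∨ ¬a_0) ∧ ¬((¬a_2 → ¬a_1)) = True
    (a_2 → a_3) ∨ ¬a_0 = True
      a_2 → a_3 = True
      ¬a_0 = True
    ¬((¬a_2 → ¬a_1)) = True
      ¬a_2 → ¬a_1 = False
        ¬a_2 = True
        ¬a_1 = False
Both conjuncts True, so the formula holds.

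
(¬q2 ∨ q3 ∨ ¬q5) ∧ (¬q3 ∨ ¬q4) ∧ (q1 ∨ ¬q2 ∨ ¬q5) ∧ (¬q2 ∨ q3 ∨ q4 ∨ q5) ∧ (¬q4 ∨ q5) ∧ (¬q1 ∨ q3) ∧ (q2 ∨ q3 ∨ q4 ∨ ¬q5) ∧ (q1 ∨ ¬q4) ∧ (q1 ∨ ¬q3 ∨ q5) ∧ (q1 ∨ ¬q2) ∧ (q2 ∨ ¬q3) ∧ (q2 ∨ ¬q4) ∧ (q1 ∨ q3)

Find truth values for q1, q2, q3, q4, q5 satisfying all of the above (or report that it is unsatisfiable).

Try q1 = False:
  (q1 ∨ ¬q4) forces q4 = False.
  (q1 ∨ ¬q2) forces q2 = False.
  (q2 ∨ ¬q3) forces q3 = False.
  clause (q1 ∨ q3) is falsified — backtrack.
So q1 = True.
  then (¬q1 ∨ q3) forces q3 = True.
  then (q2 ∨ ¬q3) forces q2 = True.
  then (¬q3 ∨ ¬q4) forces q4 = False.
Set q5 = False.
All clauses satisfied.

q1=T; q2=T; q3=T; q4=F; q5=F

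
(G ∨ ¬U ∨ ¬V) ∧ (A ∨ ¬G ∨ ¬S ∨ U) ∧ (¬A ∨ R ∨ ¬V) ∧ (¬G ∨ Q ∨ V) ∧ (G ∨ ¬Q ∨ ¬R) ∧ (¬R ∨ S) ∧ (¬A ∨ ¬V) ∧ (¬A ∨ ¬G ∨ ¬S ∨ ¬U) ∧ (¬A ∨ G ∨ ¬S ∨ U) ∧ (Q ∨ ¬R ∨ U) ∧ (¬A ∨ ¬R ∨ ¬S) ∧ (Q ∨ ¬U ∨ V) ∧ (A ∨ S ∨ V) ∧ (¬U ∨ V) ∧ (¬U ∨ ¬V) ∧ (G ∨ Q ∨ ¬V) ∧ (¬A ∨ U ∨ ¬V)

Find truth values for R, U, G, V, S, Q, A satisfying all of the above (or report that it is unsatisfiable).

R = False, U = False, G = True, V = True, S = False, Q = True, A = False

Set R = False.
Try U = True:
  (¬U ∨ V) forces V = True.
  clause (¬U ∨ ¬V) is falsified — backtrack.
So U = False.
Set G = True.
Set V = True.
  then (¬A ∨ R ∨ ¬V) forces A = False.
  then (A ∨ ¬G ∨ ¬S ∨ U) forces S = False.
Set Q = True.
All clauses satisfied.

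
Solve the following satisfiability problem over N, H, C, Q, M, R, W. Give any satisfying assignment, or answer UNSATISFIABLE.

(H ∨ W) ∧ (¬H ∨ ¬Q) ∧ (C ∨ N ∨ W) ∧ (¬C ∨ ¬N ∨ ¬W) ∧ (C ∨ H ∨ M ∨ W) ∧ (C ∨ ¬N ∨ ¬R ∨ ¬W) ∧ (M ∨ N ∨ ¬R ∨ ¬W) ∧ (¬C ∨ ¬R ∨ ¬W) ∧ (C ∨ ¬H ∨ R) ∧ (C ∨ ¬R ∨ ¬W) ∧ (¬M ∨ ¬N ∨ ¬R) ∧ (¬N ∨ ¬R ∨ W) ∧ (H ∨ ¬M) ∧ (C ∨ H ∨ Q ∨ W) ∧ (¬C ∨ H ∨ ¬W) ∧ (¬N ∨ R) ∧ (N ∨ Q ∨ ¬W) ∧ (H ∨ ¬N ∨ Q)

Try N = True:
  (¬N ∨ R) forces R = True.
  (¬M ∨ ¬N ∨ ¬R) forces M = False.
  (¬N ∨ ¬R ∨ W) forces W = True.
  (¬C ∨ ¬N ∨ ¬W) forces C = False.
  clause (C ∨ ¬N ∨ ¬R ∨ ¬W) is falsified — backtrack.
So N = False.
Set H = True.
  then (¬H ∨ ¬Q) forces Q = False.
  then (N ∨ Q ∨ ¬W) forces W = False.
  then (C ∨ N ∨ W) forces C = True.
Set M = True.
Set R = True.
All clauses satisfied.

N = False, H = True, C = True, Q = False, M = True, R = True, W = False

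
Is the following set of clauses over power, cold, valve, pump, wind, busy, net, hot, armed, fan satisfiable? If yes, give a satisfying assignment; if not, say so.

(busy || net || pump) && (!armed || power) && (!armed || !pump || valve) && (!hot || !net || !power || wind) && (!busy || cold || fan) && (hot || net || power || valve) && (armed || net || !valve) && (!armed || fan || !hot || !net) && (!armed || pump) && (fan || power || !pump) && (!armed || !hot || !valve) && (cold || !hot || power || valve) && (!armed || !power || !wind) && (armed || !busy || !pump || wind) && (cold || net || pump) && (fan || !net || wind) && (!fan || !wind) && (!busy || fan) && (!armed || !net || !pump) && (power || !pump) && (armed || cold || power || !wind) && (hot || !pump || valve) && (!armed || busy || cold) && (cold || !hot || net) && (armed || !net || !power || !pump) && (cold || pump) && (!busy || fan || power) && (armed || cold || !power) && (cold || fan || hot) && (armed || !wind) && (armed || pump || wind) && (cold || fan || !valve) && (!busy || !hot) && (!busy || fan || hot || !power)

Try power = False:
  (!armed || power) forces armed = False.
  (power || !pump) forces pump = False.
  (cold || pump) forces cold = True.
  (armed || !wind) forces wind = False.
  clause (armed || pump || wind) is falsified — backtrack.
So power = True.
Set cold = False.
  then (cold || pump) forces pump = True.
  then (armed || cold || !power) forces armed = True.
  then (!armed || !pump || valve) forces valve = True.
  then (!armed || !hot || !valve) forces hot = False.
  then (!armed || !power || !wind) forces wind = False.
  then (!armed || !net || !pump) forces net = False.
  then (!armed || busy || cold) forces busy = True.
  then (cold || fan || hot) forces fan = True.
All clauses satisfied.

power = True, cold = False, valve = True, pump = True, wind = False, busy = True, net = False, hot = False, armed = True, fan = True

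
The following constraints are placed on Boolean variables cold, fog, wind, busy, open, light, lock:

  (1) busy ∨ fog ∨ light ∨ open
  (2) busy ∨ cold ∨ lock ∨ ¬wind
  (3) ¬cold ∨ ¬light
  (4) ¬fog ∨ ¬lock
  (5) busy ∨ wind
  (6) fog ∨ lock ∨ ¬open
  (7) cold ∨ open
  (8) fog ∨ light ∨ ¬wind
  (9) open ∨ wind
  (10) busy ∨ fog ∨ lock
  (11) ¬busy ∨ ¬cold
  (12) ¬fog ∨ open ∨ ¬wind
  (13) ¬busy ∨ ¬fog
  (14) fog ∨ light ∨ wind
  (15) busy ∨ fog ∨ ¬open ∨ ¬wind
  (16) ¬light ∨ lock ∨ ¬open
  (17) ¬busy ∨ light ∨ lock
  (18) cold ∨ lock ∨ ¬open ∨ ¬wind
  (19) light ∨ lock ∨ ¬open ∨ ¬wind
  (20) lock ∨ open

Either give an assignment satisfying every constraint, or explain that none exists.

Set cold = False.
  then (cold ∨ open) forces open = True.
Set fog = False.
  then (fog ∨ lock ∨ ¬open) forces lock = True.
Set wind = True.
  then (fog ∨ light ∨ ¬wind) forces light = True.
  then (busy ∨ fog ∨ ¬open ∨ ¬wind) forces busy = True.
All clauses satisfied.

cold = False; fog = False; wind = True; busy = True; open = True; light = True; lock = True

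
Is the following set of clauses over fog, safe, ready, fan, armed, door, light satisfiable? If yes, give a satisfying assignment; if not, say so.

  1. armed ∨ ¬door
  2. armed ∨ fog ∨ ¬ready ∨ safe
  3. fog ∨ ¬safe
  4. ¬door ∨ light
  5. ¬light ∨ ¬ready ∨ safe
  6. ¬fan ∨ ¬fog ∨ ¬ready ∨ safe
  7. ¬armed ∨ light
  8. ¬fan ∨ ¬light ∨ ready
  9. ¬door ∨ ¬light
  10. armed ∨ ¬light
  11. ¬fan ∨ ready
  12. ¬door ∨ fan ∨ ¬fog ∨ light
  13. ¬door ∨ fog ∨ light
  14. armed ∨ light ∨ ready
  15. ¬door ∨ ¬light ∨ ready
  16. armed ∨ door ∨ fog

Set fog = True.
Set safe = True.
Set ready = True.
Set fan = False.
Set armed = True.
  then (¬armed ∨ light) forces light = True.
  then (¬door ∨ ¬light) forces door = False.
All clauses satisfied.

fog = True, safe = True, ready = True, fan = False, armed = True, door = False, light = True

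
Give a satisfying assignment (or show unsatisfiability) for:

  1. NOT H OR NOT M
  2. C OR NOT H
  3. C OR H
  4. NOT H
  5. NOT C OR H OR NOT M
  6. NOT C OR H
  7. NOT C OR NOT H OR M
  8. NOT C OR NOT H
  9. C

Unsatisfiable

Case C = True:
  (NOT H) forces H = False.
  Clause (NOT C OR H) is falsified — contradiction.
Case C = False:
  Clause (C) is falsified — contradiction.
Both cases fail, so the formula is unsatisfiable.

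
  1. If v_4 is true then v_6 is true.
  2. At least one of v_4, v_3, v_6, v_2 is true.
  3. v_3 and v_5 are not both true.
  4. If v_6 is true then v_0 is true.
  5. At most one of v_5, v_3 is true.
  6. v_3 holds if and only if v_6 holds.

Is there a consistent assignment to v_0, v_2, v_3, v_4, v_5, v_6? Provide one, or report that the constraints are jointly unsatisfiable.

v_0: True, v_2: True, v_3: True, v_4: False, v_5: False, v_6: True

  (1) v_4=F ⇒ v_6: vacuous ✓
  (2) {v_4, v_3, v_6, v_2}: 3 true — at least one ✓
  (3) v_3=T, v_5=F — not both ✓
  (4) v_6=T ⇒ v_0: T ✓
  (5) {v_5, v_3}: 1 true — at most one ✓
  (6) v_3=T, v_6=T — same ✓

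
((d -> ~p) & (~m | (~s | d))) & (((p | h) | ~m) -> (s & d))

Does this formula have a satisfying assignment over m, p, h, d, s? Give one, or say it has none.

m = True, p = False, h = False, d = True, s = True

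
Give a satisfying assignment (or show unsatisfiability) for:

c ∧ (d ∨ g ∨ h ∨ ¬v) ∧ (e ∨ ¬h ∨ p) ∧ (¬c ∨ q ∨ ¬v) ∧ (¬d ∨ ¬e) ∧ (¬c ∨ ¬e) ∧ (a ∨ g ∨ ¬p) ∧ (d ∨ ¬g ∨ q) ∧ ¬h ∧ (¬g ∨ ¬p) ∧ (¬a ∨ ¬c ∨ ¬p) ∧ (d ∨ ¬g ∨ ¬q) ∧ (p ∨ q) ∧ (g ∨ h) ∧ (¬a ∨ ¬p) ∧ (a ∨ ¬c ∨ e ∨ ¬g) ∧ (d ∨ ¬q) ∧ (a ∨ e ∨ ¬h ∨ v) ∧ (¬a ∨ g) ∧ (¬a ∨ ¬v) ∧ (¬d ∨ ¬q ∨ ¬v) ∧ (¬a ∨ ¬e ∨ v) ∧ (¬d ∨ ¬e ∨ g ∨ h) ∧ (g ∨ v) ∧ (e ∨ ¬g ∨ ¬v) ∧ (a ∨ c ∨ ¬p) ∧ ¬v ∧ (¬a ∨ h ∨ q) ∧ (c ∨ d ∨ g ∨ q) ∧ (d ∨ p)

d = True, v = False, e = False, g = True, q = True, h = False, p = False, a = True, c = True

Unit clause (c) forces c = True.
In (¬c ∨ ¬e) only ¬e is left, so e = False.
Unit clause (¬h) forces h = False.
In (g ∨ h) only g is left, so g = True.
In (a ∨ ¬c ∨ e ∨ ¬g) only a is left, so a = True.
In (¬a ∨ ¬v) only ¬v is left, so v = False.
In (¬a ∨ h ∨ q) only q is left, so q = True.
In (¬g ∨ ¬p) only ¬p is left, so p = False.
In (d ∨ ¬g ∨ ¬q) only d is left, so d = True.
All clauses satisfied.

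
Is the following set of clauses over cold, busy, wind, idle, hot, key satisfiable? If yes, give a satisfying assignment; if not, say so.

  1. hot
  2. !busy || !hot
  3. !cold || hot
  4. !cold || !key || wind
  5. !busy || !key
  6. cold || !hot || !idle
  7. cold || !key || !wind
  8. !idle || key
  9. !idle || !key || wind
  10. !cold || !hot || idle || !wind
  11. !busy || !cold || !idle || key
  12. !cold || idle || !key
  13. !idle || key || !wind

Unit clause (hot) forces hot = True.
In (!busy || !hot) only !busy is left, so busy = False.
Set cold = False.
  then (cold || !hot || !idle) forces idle = False.
Set wind = True.
  then (cold || !key || !wind) forces key = False.
All clauses satisfied.

cold = False; busy = False; wind = True; idle = False; hot = True; key = False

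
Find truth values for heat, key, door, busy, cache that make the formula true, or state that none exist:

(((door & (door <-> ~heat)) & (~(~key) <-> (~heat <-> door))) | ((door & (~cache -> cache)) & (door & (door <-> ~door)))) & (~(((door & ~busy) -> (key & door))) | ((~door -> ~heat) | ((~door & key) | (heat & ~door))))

heat = False, key = True, door = True, busy = False, cache = True

  ((door & (door <-> ~heat)) & (~(~key) <-> (~heat <-> door))) | ((door & (~cache -> cache)) & (door & (door <-> ~door))) = True
    (door & (door <-> ~heat)) & (~(~key) <-> (~heat <-> door)) = True
      door & (door <-> ~heat) = True
        door <-> ~heat = True
          ~heat = True
      ~(~key) <-> (~heat <-> door) = True
        ~(~key) = True
          ~key = False
        ~heat <-> door = True
          ~heat = True
    (door & (~cache -> cache)) & (door & (door <-> ~door)) = False
      door & (~cache -> cache) = True
        ~cache -> cache = True
          ~cache = False
      door & (door <-> ~door) = False
        door <-> ~door = False
          ~door = False
  ~(((door & ~busy) -> (key & door))) | ((~door -> ~heat) | ((~door & key) | (heat & ~door))) = True
    ~(((door & ~busy) -> (key & door))) = False
      (door & ~busy) -> (key & door) = True
        door & ~busy = True
          ~busy = True
        key & door = True
    (~door -> ~heat) | ((~door & key) | (heat & ~door)) = True
      ~door -> ~heat = True
        ~door = False
        ~heat = True
      (~door & key) | (heat & ~door) = False
        ~door & key = False
          ~door = False
        heat & ~door = False
          ~door = False
Both conjuncts True, so the formula holds.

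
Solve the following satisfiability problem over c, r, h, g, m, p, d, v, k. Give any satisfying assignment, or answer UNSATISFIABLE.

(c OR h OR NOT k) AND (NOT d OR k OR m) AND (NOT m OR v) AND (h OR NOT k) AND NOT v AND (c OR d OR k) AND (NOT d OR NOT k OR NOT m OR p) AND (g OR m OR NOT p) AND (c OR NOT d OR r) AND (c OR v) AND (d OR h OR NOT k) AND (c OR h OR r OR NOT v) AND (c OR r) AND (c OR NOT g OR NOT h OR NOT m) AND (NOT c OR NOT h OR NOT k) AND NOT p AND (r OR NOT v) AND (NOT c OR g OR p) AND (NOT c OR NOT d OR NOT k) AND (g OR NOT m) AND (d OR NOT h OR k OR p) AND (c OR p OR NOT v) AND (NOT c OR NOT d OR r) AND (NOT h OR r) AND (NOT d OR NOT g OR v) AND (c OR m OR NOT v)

Unit clause (NOT v) forces v = False.
In (c OR v) only c is left, so c = True.
Unit clause (NOT p) forces p = False.
In (NOT c OR g OR p) only g is left, so g = True.
In (NOT d OR NOT g OR v) only NOT d is left, so d = False.
In (NOT m OR v) only NOT m is left, so m = False.
Set r = True.
Try h = True:
  (NOT c OR NOT h OR NOT k) forces k = False.
  clause (d OR NOT h OR k OR p) is falsified — backtrack.
So h = False.
  then (h OR NOT k) forces k = False.
All clauses satisfied.

c = True, r = True, h = False, g = True, m = False, p = False, d = False, v = False, k = False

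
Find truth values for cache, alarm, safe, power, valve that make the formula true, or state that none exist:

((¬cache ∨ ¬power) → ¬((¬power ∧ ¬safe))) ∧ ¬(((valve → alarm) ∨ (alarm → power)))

The conjunct ¬(((valve → alarm) ∨ (alarm → power))) is unsatisfiable on its own:
  alarm=F, power=F, valve=F: evaluates to False.
  alarm=F, power=F, valve=T: evaluates to False.
  alarm=F, power=T, valve=F: evaluates to False.
  alarm=F, power=T, valve=T: evaluates to False.
  alarm=T, power=F, valve=F: evaluates to False.
  alarm=T, power=F, valve=T: evaluates to False.
  alarm=T, power=T, valve=F: evaluates to False.
  alarm=T, power=T, valve=T: evaluates to False.
So the whole conjunction is unsatisfiable.

The formula is unsatisfiable.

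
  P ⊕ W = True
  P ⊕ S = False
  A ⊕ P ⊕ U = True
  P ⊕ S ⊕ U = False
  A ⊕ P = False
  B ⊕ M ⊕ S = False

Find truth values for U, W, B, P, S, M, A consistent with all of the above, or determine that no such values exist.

Adding constraints 2, 3, 4, 5 mod 2: every variable appears an even number of times on the left, so the left side is 0.
But the right sides sum to 1 (mod 2). 0 ≠ 1 — the system is inconsistent.

UNSATISFIABLE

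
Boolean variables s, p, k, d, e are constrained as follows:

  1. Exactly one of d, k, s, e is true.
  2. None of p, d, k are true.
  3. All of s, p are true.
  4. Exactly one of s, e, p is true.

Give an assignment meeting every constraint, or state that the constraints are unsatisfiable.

Case p = True:
  Constraint (2) is violated (p=T) — contradiction.
Case p = False:
  Constraint (3) is violated (p=F) — contradiction.
Both cases fail — unsatisfiable.

Unsatisfiable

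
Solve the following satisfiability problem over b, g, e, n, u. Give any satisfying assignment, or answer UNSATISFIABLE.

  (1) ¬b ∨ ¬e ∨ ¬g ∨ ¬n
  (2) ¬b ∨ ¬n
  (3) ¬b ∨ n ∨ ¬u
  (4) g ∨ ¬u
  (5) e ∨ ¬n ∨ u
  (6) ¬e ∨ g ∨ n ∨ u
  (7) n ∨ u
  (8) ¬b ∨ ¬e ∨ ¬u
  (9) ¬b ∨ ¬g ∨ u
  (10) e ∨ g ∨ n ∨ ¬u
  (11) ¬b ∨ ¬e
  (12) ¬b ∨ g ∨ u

Try b = True:
  (¬b ∨ ¬n) forces n = False.
  (¬b ∨ n ∨ ¬u) forces u = False.
  clause (n ∨ u) is falsified — backtrack.
So b = False.
Set g = True.
Set e = True.
Set n = True.
Set u = False.
All clauses satisfied.

b=F, g=T, e=T, n=T, u=F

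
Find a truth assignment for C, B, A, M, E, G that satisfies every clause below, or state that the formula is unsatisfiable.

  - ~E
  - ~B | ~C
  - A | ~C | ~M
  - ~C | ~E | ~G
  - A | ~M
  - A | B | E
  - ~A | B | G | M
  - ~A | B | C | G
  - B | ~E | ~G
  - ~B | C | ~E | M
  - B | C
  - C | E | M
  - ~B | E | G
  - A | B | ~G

Unit clause (~E) forces E = False.
Set C = True.
  then (~B | ~C) forces B = False.
  then (A | B | E) forces A = True.
Set M = True.
Set G = True.
All clauses satisfied.

C=T, B=F, A=T, M=T, E=F, G=T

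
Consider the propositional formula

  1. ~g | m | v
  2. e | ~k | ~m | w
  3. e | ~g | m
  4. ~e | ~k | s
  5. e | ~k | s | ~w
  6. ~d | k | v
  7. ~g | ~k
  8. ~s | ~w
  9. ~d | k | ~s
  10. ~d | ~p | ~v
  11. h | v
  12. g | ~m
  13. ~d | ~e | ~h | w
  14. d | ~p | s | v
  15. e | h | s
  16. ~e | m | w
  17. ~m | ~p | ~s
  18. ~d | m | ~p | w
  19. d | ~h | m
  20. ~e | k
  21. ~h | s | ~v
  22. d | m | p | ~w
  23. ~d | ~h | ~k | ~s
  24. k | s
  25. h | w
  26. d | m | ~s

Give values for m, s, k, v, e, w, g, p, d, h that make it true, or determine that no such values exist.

m: False, s: False, k: True, v: False, e: False, w: False, g: False, p: False, d: True, h: True

Set m = False.
Set s = False.
  then (k | s) forces k = True.
  then (~e | ~k | s) forces e = False.
  then (e | ~k | s | ~w) forces w = False.
  then (~g | ~k) forces g = False.
  then (e | h | s) forces h = True.
  then (d | ~h | m) forces d = True.
  then (~h | s | ~v) forces v = False.
  then (~d | m | ~p | w) forces p = False.
All clauses satisfied.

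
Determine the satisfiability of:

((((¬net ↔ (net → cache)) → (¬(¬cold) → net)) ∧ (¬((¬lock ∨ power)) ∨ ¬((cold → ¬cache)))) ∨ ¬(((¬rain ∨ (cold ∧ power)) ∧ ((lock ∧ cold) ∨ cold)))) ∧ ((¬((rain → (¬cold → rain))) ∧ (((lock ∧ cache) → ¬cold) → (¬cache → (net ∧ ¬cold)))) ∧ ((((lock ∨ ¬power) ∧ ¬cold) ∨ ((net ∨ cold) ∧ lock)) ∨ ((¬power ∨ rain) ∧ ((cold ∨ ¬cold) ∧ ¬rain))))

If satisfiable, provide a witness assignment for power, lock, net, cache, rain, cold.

Unsatisfiable — no assignment works.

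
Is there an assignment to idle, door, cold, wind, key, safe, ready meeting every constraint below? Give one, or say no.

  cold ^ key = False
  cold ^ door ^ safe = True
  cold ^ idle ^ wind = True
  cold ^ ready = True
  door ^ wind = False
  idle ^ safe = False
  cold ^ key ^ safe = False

idle = False, door = False, cold = True, wind = False, key = True, safe = False, ready = False

cold ^ key = T ^ T = False ✓
cold ^ door ^ safe = T ^ F ^ F = True ✓
cold ^ idle ^ wind = T ^ F ^ F = True ✓
cold ^ ready = T ^ F = True ✓
door ^ wind = F ^ F = False ✓
idle ^ safe = F ^ F = False ✓
cold ^ key ^ safe = T ^ T ^ F = False ✓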